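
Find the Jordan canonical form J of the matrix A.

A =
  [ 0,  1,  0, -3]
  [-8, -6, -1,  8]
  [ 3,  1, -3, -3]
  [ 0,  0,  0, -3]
J_3(-3) ⊕ J_1(-3)

The characteristic polynomial is
  det(x·I − A) = x^4 + 12*x^3 + 54*x^2 + 108*x + 81 = (x + 3)^4

Eigenvalues and multiplicities (the geometric multiplicity of λ is n − rank(A − λI), which equals the number of Jordan blocks for λ):
  λ = -3: algebraic multiplicity = 4, geometric multiplicity = 2

Determining the block sizes for each eigenvalue:
  λ = -3: with am = 4 and gm = 2, the partition is not yet determined (e.g. several partitions of 4 into 2 parts exist). Let N = A − (-3)·I. Computing rank(N^1) = 2, rank(N^2) = 1, rank(N^3) = 0; the number of blocks of size ≥ j is rank(N^{j−1}) − rank(N^j), giving [2, 1, 1]. So we have 1 block(s) of size 3, 1 block(s) of size 1 → block sizes [3, 1]

Assembling the blocks gives a Jordan form
J =
  [-3,  1,  0,  0]
  [ 0, -3,  1,  0]
  [ 0,  0, -3,  0]
  [ 0,  0,  0, -3]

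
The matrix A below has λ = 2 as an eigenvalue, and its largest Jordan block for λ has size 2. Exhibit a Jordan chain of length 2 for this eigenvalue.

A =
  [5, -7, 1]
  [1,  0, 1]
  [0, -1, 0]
A Jordan chain for λ = 2 of length 2:
v_1 = (5, 2, -1)ᵀ
v_2 = (4, 1, 0)ᵀ

Let N = A − (2)·I. We want v_2 with N^2 v_2 = 0 but N^1 v_2 ≠ 0; then v_{j-1} := N · v_j for j = 2, …, 2.

Pick v_2 = (4, 1, 0)ᵀ.
Then v_1 = N · v_2 = (5, 2, -1)ᵀ.

Sanity check: (A − (2)·I) v_1 = (0, 0, 0)ᵀ = 0. ✓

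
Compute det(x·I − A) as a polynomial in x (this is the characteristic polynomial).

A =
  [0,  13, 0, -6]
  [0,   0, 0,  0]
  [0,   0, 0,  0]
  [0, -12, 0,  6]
x^4 - 6*x^3

Expanding det(x·I − A) (e.g. by cofactor expansion or by noting that A is similar to its Jordan form J, which has the same characteristic polynomial as A) gives
  χ_A(x) = x^4 - 6*x^3
which factors as x^3*(x - 6). The eigenvalues (with algebraic multiplicities) are λ = 0 with multiplicity 3, λ = 6 with multiplicity 1.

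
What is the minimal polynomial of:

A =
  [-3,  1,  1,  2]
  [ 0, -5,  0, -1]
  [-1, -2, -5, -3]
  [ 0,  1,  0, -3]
x^2 + 8*x + 16

The characteristic polynomial is χ_A(x) = (x + 4)^4, so the eigenvalues are known. The minimal polynomial is
  m_A(x) = Π_λ (x − λ)^{k_λ}
where k_λ is the size of the *largest* Jordan block for λ (equivalently, the smallest k with (A − λI)^k v = 0 for every generalised eigenvector v of λ).

  λ = -4: largest Jordan block has size 2, contributing (x + 4)^2

So m_A(x) = (x + 4)^2 = x^2 + 8*x + 16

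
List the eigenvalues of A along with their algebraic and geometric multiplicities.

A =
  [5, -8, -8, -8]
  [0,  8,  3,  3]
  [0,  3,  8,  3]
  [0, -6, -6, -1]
λ = 5: alg = 4, geom = 3

Step 1 — factor the characteristic polynomial to read off the algebraic multiplicities:
  χ_A(x) = (x - 5)^4

Step 2 — compute geometric multiplicities via the rank-nullity identity g(λ) = n − rank(A − λI):
  rank(A − (5)·I) = 1, so dim ker(A − (5)·I) = n − 1 = 3

Summary:
  λ = 5: algebraic multiplicity = 4, geometric multiplicity = 3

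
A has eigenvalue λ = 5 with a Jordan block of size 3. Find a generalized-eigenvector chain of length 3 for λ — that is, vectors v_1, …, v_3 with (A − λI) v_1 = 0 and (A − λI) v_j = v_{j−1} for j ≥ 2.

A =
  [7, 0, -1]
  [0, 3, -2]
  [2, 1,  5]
A Jordan chain for λ = 5 of length 3:
v_1 = (2, -4, 4)ᵀ
v_2 = (2, 0, 2)ᵀ
v_3 = (1, 0, 0)ᵀ

Let N = A − (5)·I. We want v_3 with N^3 v_3 = 0 but N^2 v_3 ≠ 0; then v_{j-1} := N · v_j for j = 3, …, 2.

Pick v_3 = (1, 0, 0)ᵀ.
Then v_2 = N · v_3 = (2, 0, 2)ᵀ.
Then v_1 = N · v_2 = (2, -4, 4)ᵀ.

Sanity check: (A − (5)·I) v_1 = (0, 0, 0)ᵀ = 0. ✓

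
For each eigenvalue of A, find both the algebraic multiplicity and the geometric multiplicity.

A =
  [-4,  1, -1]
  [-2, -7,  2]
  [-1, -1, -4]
λ = -5: alg = 3, geom = 2

Step 1 — factor the characteristic polynomial to read off the algebraic multiplicities:
  χ_A(x) = (x + 5)^3

Step 2 — compute geometric multiplicities via the rank-nullity identity g(λ) = n − rank(A − λI):
  rank(A − (-5)·I) = 1, so dim ker(A − (-5)·I) = n − 1 = 2

Summary:
  λ = -5: algebraic multiplicity = 3, geometric multiplicity = 2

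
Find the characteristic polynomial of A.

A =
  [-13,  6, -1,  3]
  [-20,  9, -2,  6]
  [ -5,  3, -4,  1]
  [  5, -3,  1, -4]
x^4 + 12*x^3 + 54*x^2 + 108*x + 81

Expanding det(x·I − A) (e.g. by cofactor expansion or by noting that A is similar to its Jordan form J, which has the same characteristic polynomial as A) gives
  χ_A(x) = x^4 + 12*x^3 + 54*x^2 + 108*x + 81
which factors as (x + 3)^4. The eigenvalues (with algebraic multiplicities) are λ = -3 with multiplicity 4.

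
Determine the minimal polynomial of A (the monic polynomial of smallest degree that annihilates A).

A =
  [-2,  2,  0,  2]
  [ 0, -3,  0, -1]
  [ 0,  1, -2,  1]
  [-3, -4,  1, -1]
x^3 + 6*x^2 + 12*x + 8

The characteristic polynomial is χ_A(x) = (x + 2)^4, so the eigenvalues are known. The minimal polynomial is
  m_A(x) = Π_λ (x − λ)^{k_λ}
where k_λ is the size of the *largest* Jordan block for λ (equivalently, the smallest k with (A − λI)^k v = 0 for every generalised eigenvector v of λ).

  λ = -2: largest Jordan block has size 3, contributing (x + 2)^3

So m_A(x) = (x + 2)^3 = x^3 + 6*x^2 + 12*x + 8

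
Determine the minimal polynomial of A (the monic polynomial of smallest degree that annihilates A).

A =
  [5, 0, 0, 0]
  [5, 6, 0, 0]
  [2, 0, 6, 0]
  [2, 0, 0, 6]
x^2 - 11*x + 30

The characteristic polynomial is χ_A(x) = (x - 6)^3*(x - 5), so the eigenvalues are known. The minimal polynomial is
  m_A(x) = Π_λ (x − λ)^{k_λ}
where k_λ is the size of the *largest* Jordan block for λ (equivalently, the smallest k with (A − λI)^k v = 0 for every generalised eigenvector v of λ).

  λ = 5: largest Jordan block has size 1, contributing (x − 5)
  λ = 6: largest Jordan block has size 1, contributing (x − 6)

So m_A(x) = (x - 6)*(x - 5) = x^2 - 11*x + 30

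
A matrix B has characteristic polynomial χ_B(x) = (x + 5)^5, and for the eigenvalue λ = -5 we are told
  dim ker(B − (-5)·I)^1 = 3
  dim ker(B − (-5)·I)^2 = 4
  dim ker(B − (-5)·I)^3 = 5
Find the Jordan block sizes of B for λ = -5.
Block sizes for λ = -5: [3, 1, 1]

From the dimensions of kernels of powers, the number of Jordan blocks of size at least j is d_j − d_{j−1} where d_j = dim ker(N^j) (with d_0 = 0). Computing the differences gives [3, 1, 1].
The number of blocks of size exactly k is (#blocks of size ≥ k) − (#blocks of size ≥ k + 1), so the partition is: 2 block(s) of size 1, 1 block(s) of size 3.
In nonincreasing order the block sizes are [3, 1, 1].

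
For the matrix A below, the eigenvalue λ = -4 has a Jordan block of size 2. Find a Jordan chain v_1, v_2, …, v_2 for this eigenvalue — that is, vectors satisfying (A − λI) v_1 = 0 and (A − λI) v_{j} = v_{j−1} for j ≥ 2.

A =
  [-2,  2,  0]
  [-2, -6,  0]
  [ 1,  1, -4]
A Jordan chain for λ = -4 of length 2:
v_1 = (2, -2, 1)ᵀ
v_2 = (1, 0, 0)ᵀ

Let N = A − (-4)·I. We want v_2 with N^2 v_2 = 0 but N^1 v_2 ≠ 0; then v_{j-1} := N · v_j for j = 2, …, 2.

Pick v_2 = (1, 0, 0)ᵀ.
Then v_1 = N · v_2 = (2, -2, 1)ᵀ.

Sanity check: (A − (-4)·I) v_1 = (0, 0, 0)ᵀ = 0. ✓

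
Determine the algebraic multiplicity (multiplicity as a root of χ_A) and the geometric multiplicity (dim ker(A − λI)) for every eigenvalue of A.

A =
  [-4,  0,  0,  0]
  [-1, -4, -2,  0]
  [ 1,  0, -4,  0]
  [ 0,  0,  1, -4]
λ = -4: alg = 4, geom = 2

Step 1 — factor the characteristic polynomial to read off the algebraic multiplicities:
  χ_A(x) = (x + 4)^4

Step 2 — compute geometric multiplicities via the rank-nullity identity g(λ) = n − rank(A − λI):
  rank(A − (-4)·I) = 2, so dim ker(A − (-4)·I) = n − 2 = 2

Summary:
  λ = -4: algebraic multiplicity = 4, geometric multiplicity = 2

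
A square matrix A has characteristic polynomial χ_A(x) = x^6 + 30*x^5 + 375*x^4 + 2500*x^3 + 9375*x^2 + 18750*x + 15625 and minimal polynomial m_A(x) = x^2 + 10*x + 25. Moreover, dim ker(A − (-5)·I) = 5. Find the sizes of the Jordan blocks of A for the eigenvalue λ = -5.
Block sizes for λ = -5: [2, 1, 1, 1, 1]

Step 1 — from the characteristic polynomial, algebraic multiplicity of λ = -5 is 6. From dim ker(A − (-5)·I) = 5, there are exactly 5 Jordan blocks for λ = -5.
Step 2 — from the minimal polynomial, the factor (x + 5)^2 tells us the largest block for λ = -5 has size 2.
Step 3 — with total size 6, 5 blocks, and largest block 2, the block sizes (in nonincreasing order) are [2, 1, 1, 1, 1].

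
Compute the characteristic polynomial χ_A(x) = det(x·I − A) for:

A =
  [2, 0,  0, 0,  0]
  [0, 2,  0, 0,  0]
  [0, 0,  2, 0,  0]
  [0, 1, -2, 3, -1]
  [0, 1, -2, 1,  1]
x^5 - 10*x^4 + 40*x^3 - 80*x^2 + 80*x - 32

Expanding det(x·I − A) (e.g. by cofactor expansion or by noting that A is similar to its Jordan form J, which has the same characteristic polynomial as A) gives
  χ_A(x) = x^5 - 10*x^4 + 40*x^3 - 80*x^2 + 80*x - 32
which factors as (x - 2)^5. The eigenvalues (with algebraic multiplicities) are λ = 2 with multiplicity 5.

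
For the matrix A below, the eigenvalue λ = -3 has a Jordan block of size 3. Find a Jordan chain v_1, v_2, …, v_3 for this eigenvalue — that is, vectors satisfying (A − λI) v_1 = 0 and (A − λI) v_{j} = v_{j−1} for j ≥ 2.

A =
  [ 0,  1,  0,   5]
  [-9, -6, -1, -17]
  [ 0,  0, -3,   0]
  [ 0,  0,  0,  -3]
A Jordan chain for λ = -3 of length 3:
v_1 = (-1, 3, 0, 0)ᵀ
v_2 = (0, -1, 0, 0)ᵀ
v_3 = (0, 0, 1, 0)ᵀ

Let N = A − (-3)·I. We want v_3 with N^3 v_3 = 0 but N^2 v_3 ≠ 0; then v_{j-1} := N · v_j for j = 3, …, 2.

Pick v_3 = (0, 0, 1, 0)ᵀ.
Then v_2 = N · v_3 = (0, -1, 0, 0)ᵀ.
Then v_1 = N · v_2 = (-1, 3, 0, 0)ᵀ.

Sanity check: (A − (-3)·I) v_1 = (0, 0, 0, 0)ᵀ = 0. ✓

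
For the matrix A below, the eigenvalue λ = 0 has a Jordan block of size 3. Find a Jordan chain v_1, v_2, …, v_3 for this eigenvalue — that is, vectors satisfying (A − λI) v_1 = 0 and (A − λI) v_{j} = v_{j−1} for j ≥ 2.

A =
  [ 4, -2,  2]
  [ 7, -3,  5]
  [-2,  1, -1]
A Jordan chain for λ = 0 of length 3:
v_1 = (-2, -3, 1)ᵀ
v_2 = (4, 7, -2)ᵀ
v_3 = (1, 0, 0)ᵀ

Let N = A − (0)·I. We want v_3 with N^3 v_3 = 0 but N^2 v_3 ≠ 0; then v_{j-1} := N · v_j for j = 3, …, 2.

Pick v_3 = (1, 0, 0)ᵀ.
Then v_2 = N · v_3 = (4, 7, -2)ᵀ.
Then v_1 = N · v_2 = (-2, -3, 1)ᵀ.

Sanity check: (A − (0)·I) v_1 = (0, 0, 0)ᵀ = 0. ✓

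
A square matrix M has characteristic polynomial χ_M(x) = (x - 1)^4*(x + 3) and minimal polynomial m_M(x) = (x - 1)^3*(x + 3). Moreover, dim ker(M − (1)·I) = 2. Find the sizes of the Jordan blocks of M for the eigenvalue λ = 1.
Block sizes for λ = 1: [3, 1]

Step 1 — from the characteristic polynomial, algebraic multiplicity of λ = 1 is 4. From dim ker(M − (1)·I) = 2, there are exactly 2 Jordan blocks for λ = 1.
Step 2 — from the minimal polynomial, the factor (x − 1)^3 tells us the largest block for λ = 1 has size 3.
Step 3 — with total size 4, 2 blocks, and largest block 3, the block sizes (in nonincreasing order) are [3, 1].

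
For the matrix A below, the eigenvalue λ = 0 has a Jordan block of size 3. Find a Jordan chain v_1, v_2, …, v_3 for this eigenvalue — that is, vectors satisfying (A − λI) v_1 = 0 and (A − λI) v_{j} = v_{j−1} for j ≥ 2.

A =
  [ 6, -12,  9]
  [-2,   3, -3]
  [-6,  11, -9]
A Jordan chain for λ = 0 of length 3:
v_1 = (6, 0, -4)ᵀ
v_2 = (6, -2, -6)ᵀ
v_3 = (1, 0, 0)ᵀ

Let N = A − (0)·I. We want v_3 with N^3 v_3 = 0 but N^2 v_3 ≠ 0; then v_{j-1} := N · v_j for j = 3, …, 2.

Pick v_3 = (1, 0, 0)ᵀ.
Then v_2 = N · v_3 = (6, -2, -6)ᵀ.
Then v_1 = N · v_2 = (6, 0, -4)ᵀ.

Sanity check: (A − (0)·I) v_1 = (0, 0, 0)ᵀ = 0. ✓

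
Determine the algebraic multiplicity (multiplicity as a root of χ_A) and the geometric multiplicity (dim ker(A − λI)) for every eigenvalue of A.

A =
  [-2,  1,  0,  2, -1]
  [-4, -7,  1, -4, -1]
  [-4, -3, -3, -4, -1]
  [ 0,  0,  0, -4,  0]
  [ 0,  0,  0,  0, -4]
λ = -4: alg = 5, geom = 3

Step 1 — factor the characteristic polynomial to read off the algebraic multiplicities:
  χ_A(x) = (x + 4)^5

Step 2 — compute geometric multiplicities via the rank-nullity identity g(λ) = n − rank(A − λI):
  rank(A − (-4)·I) = 2, so dim ker(A − (-4)·I) = n − 2 = 3

Summary:
  λ = -4: algebraic multiplicity = 5, geometric multiplicity = 3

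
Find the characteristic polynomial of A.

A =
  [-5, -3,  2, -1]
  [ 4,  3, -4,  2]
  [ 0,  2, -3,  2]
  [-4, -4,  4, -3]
x^4 + 8*x^3 + 22*x^2 + 24*x + 9

Expanding det(x·I − A) (e.g. by cofactor expansion or by noting that A is similar to its Jordan form J, which has the same characteristic polynomial as A) gives
  χ_A(x) = x^4 + 8*x^3 + 22*x^2 + 24*x + 9
which factors as (x + 1)^2*(x + 3)^2. The eigenvalues (with algebraic multiplicities) are λ = -3 with multiplicity 2, λ = -1 with multiplicity 2.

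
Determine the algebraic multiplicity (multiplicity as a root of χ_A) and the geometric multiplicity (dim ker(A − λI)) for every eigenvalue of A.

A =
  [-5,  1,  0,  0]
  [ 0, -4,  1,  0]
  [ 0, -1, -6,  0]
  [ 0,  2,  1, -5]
λ = -5: alg = 4, geom = 2

Step 1 — factor the characteristic polynomial to read off the algebraic multiplicities:
  χ_A(x) = (x + 5)^4

Step 2 — compute geometric multiplicities via the rank-nullity identity g(λ) = n − rank(A − λI):
  rank(A − (-5)·I) = 2, so dim ker(A − (-5)·I) = n − 2 = 2

Summary:
  λ = -5: algebraic multiplicity = 4, geometric multiplicity = 2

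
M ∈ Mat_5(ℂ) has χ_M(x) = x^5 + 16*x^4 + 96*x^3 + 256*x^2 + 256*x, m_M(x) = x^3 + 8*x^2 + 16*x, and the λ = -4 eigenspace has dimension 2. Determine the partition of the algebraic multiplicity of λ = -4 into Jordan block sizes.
Block sizes for λ = -4: [2, 2]

Step 1 — from the characteristic polynomial, algebraic multiplicity of λ = -4 is 4. From dim ker(M − (-4)·I) = 2, there are exactly 2 Jordan blocks for λ = -4.
Step 2 — from the minimal polynomial, the factor (x + 4)^2 tells us the largest block for λ = -4 has size 2.
Step 3 — with total size 4, 2 blocks, and largest block 2, the block sizes (in nonincreasing order) are [2, 2].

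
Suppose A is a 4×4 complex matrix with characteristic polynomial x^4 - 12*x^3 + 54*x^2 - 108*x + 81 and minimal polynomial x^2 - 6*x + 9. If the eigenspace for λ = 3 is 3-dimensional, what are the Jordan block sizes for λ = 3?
Block sizes for λ = 3: [2, 1, 1]

Step 1 — from the characteristic polynomial, algebraic multiplicity of λ = 3 is 4. From dim ker(A − (3)·I) = 3, there are exactly 3 Jordan blocks for λ = 3.
Step 2 — from the minimal polynomial, the factor (x − 3)^2 tells us the largest block for λ = 3 has size 2.
Step 3 — with total size 4, 3 blocks, and largest block 2, the block sizes (in nonincreasing order) are [2, 1, 1].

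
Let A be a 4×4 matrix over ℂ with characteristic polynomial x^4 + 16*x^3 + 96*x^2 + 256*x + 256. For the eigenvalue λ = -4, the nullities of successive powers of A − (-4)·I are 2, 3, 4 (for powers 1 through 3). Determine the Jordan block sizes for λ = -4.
Block sizes for λ = -4: [3, 1]

From the dimensions of kernels of powers, the number of Jordan blocks of size at least j is d_j − d_{j−1} where d_j = dim ker(N^j) (with d_0 = 0). Computing the differences gives [2, 1, 1].
The number of blocks of size exactly k is (#blocks of size ≥ k) − (#blocks of size ≥ k + 1), so the partition is: 1 block(s) of size 1, 1 block(s) of size 3.
In nonincreasing order the block sizes are [3, 1].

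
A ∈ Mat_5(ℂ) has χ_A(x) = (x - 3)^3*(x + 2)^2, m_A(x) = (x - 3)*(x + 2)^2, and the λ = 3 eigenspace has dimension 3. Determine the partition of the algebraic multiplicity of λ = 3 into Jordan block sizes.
Block sizes for λ = 3: [1, 1, 1]

Step 1 — from the characteristic polynomial, algebraic multiplicity of λ = 3 is 3. From dim ker(A − (3)·I) = 3, there are exactly 3 Jordan blocks for λ = 3.
Step 2 — from the minimal polynomial, the factor (x − 3) tells us the largest block for λ = 3 has size 1.
Step 3 — with total size 3, 3 blocks, and largest block 1, the block sizes (in nonincreasing order) are [1, 1, 1].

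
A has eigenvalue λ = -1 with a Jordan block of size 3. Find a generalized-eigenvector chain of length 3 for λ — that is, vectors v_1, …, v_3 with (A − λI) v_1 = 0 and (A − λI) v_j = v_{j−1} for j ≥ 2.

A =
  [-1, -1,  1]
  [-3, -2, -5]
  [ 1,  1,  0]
A Jordan chain for λ = -1 of length 3:
v_1 = (4, -2, -2)ᵀ
v_2 = (0, -3, 1)ᵀ
v_3 = (1, 0, 0)ᵀ

Let N = A − (-1)·I. We want v_3 with N^3 v_3 = 0 but N^2 v_3 ≠ 0; then v_{j-1} := N · v_j for j = 3, …, 2.

Pick v_3 = (1, 0, 0)ᵀ.
Then v_2 = N · v_3 = (0, -3, 1)ᵀ.
Then v_1 = N · v_2 = (4, -2, -2)ᵀ.

Sanity check: (A − (-1)·I) v_1 = (0, 0, 0)ᵀ = 0. ✓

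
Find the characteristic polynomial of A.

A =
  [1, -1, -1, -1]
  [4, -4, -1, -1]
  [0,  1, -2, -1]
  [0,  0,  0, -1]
x^4 + 6*x^3 + 12*x^2 + 10*x + 3

Expanding det(x·I − A) (e.g. by cofactor expansion or by noting that A is similar to its Jordan form J, which has the same characteristic polynomial as A) gives
  χ_A(x) = x^4 + 6*x^3 + 12*x^2 + 10*x + 3
which factors as (x + 1)^3*(x + 3). The eigenvalues (with algebraic multiplicities) are λ = -3 with multiplicity 1, λ = -1 with multiplicity 3.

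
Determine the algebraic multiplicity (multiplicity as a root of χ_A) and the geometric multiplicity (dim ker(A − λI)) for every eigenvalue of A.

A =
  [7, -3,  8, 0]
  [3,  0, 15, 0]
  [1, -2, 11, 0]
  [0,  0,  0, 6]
λ = 6: alg = 4, geom = 2

Step 1 — factor the characteristic polynomial to read off the algebraic multiplicities:
  χ_A(x) = (x - 6)^4

Step 2 — compute geometric multiplicities via the rank-nullity identity g(λ) = n − rank(A − λI):
  rank(A − (6)·I) = 2, so dim ker(A − (6)·I) = n − 2 = 2

Summary:
  λ = 6: algebraic multiplicity = 4, geometric multiplicity = 2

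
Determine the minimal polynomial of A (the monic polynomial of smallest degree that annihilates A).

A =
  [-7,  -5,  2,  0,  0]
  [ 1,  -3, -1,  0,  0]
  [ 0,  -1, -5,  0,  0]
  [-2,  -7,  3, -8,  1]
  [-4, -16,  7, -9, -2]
x^3 + 15*x^2 + 75*x + 125

The characteristic polynomial is χ_A(x) = (x + 5)^5, so the eigenvalues are known. The minimal polynomial is
  m_A(x) = Π_λ (x − λ)^{k_λ}
where k_λ is the size of the *largest* Jordan block for λ (equivalently, the smallest k with (A − λI)^k v = 0 for every generalised eigenvector v of λ).

  λ = -5: largest Jordan block has size 3, contributing (x + 5)^3

So m_A(x) = (x + 5)^3 = x^3 + 15*x^2 + 75*x + 125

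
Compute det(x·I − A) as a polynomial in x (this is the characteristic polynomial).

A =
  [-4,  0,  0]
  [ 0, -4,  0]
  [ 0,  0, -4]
x^3 + 12*x^2 + 48*x + 64

Expanding det(x·I − A) (e.g. by cofactor expansion or by noting that A is similar to its Jordan form J, which has the same characteristic polynomial as A) gives
  χ_A(x) = x^3 + 12*x^2 + 48*x + 64
which factors as (x + 4)^3. The eigenvalues (with algebraic multiplicities) are λ = -4 with multiplicity 3.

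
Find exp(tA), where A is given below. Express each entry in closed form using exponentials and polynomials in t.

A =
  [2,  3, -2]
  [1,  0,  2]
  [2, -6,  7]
e^{tA} =
  [-t*exp(3*t) + exp(3*t), 3*t*exp(3*t), -2*t*exp(3*t)]
  [t*exp(3*t), -3*t*exp(3*t) + exp(3*t), 2*t*exp(3*t)]
  [2*t*exp(3*t), -6*t*exp(3*t), 4*t*exp(3*t) + exp(3*t)]

Strategy: write A = P · J · P⁻¹ where J is a Jordan canonical form, so e^{tA} = P · e^{tJ} · P⁻¹, and e^{tJ} can be computed block-by-block.

A has Jordan form
J =
  [3, 1, 0]
  [0, 3, 0]
  [0, 0, 3]
(up to reordering of blocks).

Per-block formulas:
  For a 1×1 block at λ = 3: exp(t · [3]) = [e^(3t)].
  For a 2×2 Jordan block J_2(3): exp(t · J_2(3)) = e^(3t)·(I + t·N), where N is the 2×2 nilpotent shift.

After assembling e^{tJ} and conjugating by P, we get:

e^{tA} =
  [-t*exp(3*t) + exp(3*t), 3*t*exp(3*t), -2*t*exp(3*t)]
  [t*exp(3*t), -3*t*exp(3*t) + exp(3*t), 2*t*exp(3*t)]
  [2*t*exp(3*t), -6*t*exp(3*t), 4*t*exp(3*t) + exp(3*t)]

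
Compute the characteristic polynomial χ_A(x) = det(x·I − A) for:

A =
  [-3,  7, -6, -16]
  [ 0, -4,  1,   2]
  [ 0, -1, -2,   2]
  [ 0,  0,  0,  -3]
x^4 + 12*x^3 + 54*x^2 + 108*x + 81

Expanding det(x·I − A) (e.g. by cofactor expansion or by noting that A is similar to its Jordan form J, which has the same characteristic polynomial as A) gives
  χ_A(x) = x^4 + 12*x^3 + 54*x^2 + 108*x + 81
which factors as (x + 3)^4. The eigenvalues (with algebraic multiplicities) are λ = -3 with multiplicity 4.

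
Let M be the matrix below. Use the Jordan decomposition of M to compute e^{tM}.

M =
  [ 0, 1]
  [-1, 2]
e^{tM} =
  [-t*exp(t) + exp(t), t*exp(t)]
  [-t*exp(t), t*exp(t) + exp(t)]

Strategy: write M = P · J · P⁻¹ where J is a Jordan canonical form, so e^{tM} = P · e^{tJ} · P⁻¹, and e^{tJ} can be computed block-by-block.

M has Jordan form
J =
  [1, 1]
  [0, 1]
(up to reordering of blocks).

Per-block formulas:
  For a 2×2 Jordan block J_2(1): exp(t · J_2(1)) = e^(1t)·(I + t·N), where N is the 2×2 nilpotent shift.

After assembling e^{tJ} and conjugating by P, we get:

e^{tM} =
  [-t*exp(t) + exp(t), t*exp(t)]
  [-t*exp(t), t*exp(t) + exp(t)]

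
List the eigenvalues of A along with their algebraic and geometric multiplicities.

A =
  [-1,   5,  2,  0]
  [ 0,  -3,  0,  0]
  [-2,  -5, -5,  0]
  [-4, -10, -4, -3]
λ = -3: alg = 4, geom = 3

Step 1 — factor the characteristic polynomial to read off the algebraic multiplicities:
  χ_A(x) = (x + 3)^4

Step 2 — compute geometric multiplicities via the rank-nullity identity g(λ) = n − rank(A − λI):
  rank(A − (-3)·I) = 1, so dim ker(A − (-3)·I) = n − 1 = 3

Summary:
  λ = -3: algebraic multiplicity = 4, geometric multiplicity = 3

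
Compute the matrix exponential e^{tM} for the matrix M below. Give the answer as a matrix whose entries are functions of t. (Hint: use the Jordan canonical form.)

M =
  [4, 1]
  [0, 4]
e^{tM} =
  [exp(4*t), t*exp(4*t)]
  [0, exp(4*t)]

Strategy: write M = P · J · P⁻¹ where J is a Jordan canonical form, so e^{tM} = P · e^{tJ} · P⁻¹, and e^{tJ} can be computed block-by-block.

M has Jordan form
J =
  [4, 1]
  [0, 4]
(up to reordering of blocks).

Per-block formulas:
  For a 2×2 Jordan block J_2(4): exp(t · J_2(4)) = e^(4t)·(I + t·N), where N is the 2×2 nilpotent shift.

After assembling e^{tJ} and conjugating by P, we get:

e^{tM} =
  [exp(4*t), t*exp(4*t)]
  [0, exp(4*t)]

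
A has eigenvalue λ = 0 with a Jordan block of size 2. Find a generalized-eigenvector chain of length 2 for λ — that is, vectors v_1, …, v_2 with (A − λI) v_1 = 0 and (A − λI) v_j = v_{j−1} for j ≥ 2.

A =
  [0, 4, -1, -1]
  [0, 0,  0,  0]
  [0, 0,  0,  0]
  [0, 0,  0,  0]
A Jordan chain for λ = 0 of length 2:
v_1 = (4, 0, 0, 0)ᵀ
v_2 = (0, 1, 0, 0)ᵀ

Let N = A − (0)·I. We want v_2 with N^2 v_2 = 0 but N^1 v_2 ≠ 0; then v_{j-1} := N · v_j for j = 2, …, 2.

Pick v_2 = (0, 1, 0, 0)ᵀ.
Then v_1 = N · v_2 = (4, 0, 0, 0)ᵀ.

Sanity check: (A − (0)·I) v_1 = (0, 0, 0, 0)ᵀ = 0. ✓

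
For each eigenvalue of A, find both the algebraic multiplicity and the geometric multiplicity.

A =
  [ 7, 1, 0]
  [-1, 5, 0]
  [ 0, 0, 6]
λ = 6: alg = 3, geom = 2

Step 1 — factor the characteristic polynomial to read off the algebraic multiplicities:
  χ_A(x) = (x - 6)^3

Step 2 — compute geometric multiplicities via the rank-nullity identity g(λ) = n − rank(A − λI):
  rank(A − (6)·I) = 1, so dim ker(A − (6)·I) = n − 1 = 2

Summary:
  λ = 6: algebraic multiplicity = 3, geometric multiplicity = 2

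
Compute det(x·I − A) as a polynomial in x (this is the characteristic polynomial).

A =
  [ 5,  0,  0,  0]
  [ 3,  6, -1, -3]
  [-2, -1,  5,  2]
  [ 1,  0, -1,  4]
x^4 - 20*x^3 + 150*x^2 - 500*x + 625

Expanding det(x·I − A) (e.g. by cofactor expansion or by noting that A is similar to its Jordan form J, which has the same characteristic polynomial as A) gives
  χ_A(x) = x^4 - 20*x^3 + 150*x^2 - 500*x + 625
which factors as (x - 5)^4. The eigenvalues (with algebraic multiplicities) are λ = 5 with multiplicity 4.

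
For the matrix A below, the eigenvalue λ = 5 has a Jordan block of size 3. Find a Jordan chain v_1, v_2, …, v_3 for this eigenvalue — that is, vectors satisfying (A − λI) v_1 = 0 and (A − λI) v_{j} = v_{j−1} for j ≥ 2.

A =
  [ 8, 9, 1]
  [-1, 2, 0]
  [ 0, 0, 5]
A Jordan chain for λ = 5 of length 3:
v_1 = (3, -1, 0)ᵀ
v_2 = (1, 0, 0)ᵀ
v_3 = (0, 0, 1)ᵀ

Let N = A − (5)·I. We want v_3 with N^3 v_3 = 0 but N^2 v_3 ≠ 0; then v_{j-1} := N · v_j for j = 3, …, 2.

Pick v_3 = (0, 0, 1)ᵀ.
Then v_2 = N · v_3 = (1, 0, 0)ᵀ.
Then v_1 = N · v_2 = (3, -1, 0)ᵀ.

Sanity check: (A − (5)·I) v_1 = (0, 0, 0)ᵀ = 0. ✓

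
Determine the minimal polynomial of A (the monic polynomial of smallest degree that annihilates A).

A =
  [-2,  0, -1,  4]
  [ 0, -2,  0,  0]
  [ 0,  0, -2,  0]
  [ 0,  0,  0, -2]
x^2 + 4*x + 4

The characteristic polynomial is χ_A(x) = (x + 2)^4, so the eigenvalues are known. The minimal polynomial is
  m_A(x) = Π_λ (x − λ)^{k_λ}
where k_λ is the size of the *largest* Jordan block for λ (equivalently, the smallest k with (A − λI)^k v = 0 for every generalised eigenvector v of λ).

  λ = -2: largest Jordan block has size 2, contributing (x + 2)^2

So m_A(x) = (x + 2)^2 = x^2 + 4*x + 4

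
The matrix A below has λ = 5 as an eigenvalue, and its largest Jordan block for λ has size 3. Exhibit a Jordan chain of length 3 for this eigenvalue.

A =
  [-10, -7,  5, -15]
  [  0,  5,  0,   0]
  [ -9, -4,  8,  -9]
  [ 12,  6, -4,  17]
A Jordan chain for λ = 5 of length 3:
v_1 = (-5, 0, -3, 4)ᵀ
v_2 = (-7, 0, -4, 6)ᵀ
v_3 = (0, 1, 0, 0)ᵀ

Let N = A − (5)·I. We want v_3 with N^3 v_3 = 0 but N^2 v_3 ≠ 0; then v_{j-1} := N · v_j for j = 3, …, 2.

Pick v_3 = (0, 1, 0, 0)ᵀ.
Then v_2 = N · v_3 = (-7, 0, -4, 6)ᵀ.
Then v_1 = N · v_2 = (-5, 0, -3, 4)ᵀ.

Sanity check: (A − (5)·I) v_1 = (0, 0, 0, 0)ᵀ = 0. ✓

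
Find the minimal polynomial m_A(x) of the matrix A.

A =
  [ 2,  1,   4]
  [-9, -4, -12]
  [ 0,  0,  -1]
x^2 + 2*x + 1

The characteristic polynomial is χ_A(x) = (x + 1)^3, so the eigenvalues are known. The minimal polynomial is
  m_A(x) = Π_λ (x − λ)^{k_λ}
where k_λ is the size of the *largest* Jordan block for λ (equivalently, the smallest k with (A − λI)^k v = 0 for every generalised eigenvector v of λ).

  λ = -1: largest Jordan block has size 2, contributing (x + 1)^2

So m_A(x) = (x + 1)^2 = x^2 + 2*x + 1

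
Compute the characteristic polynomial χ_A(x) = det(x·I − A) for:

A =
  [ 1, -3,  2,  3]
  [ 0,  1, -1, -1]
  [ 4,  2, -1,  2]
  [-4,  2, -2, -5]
x^4 + 4*x^3 + 6*x^2 + 4*x + 1

Expanding det(x·I − A) (e.g. by cofactor expansion or by noting that A is similar to its Jordan form J, which has the same characteristic polynomial as A) gives
  χ_A(x) = x^4 + 4*x^3 + 6*x^2 + 4*x + 1
which factors as (x + 1)^4. The eigenvalues (with algebraic multiplicities) are λ = -1 with multiplicity 4.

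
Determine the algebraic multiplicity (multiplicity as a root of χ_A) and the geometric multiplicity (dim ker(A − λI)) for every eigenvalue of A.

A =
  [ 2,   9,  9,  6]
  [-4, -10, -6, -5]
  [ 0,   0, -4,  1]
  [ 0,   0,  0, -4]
λ = -4: alg = 4, geom = 2

Step 1 — factor the characteristic polynomial to read off the algebraic multiplicities:
  χ_A(x) = (x + 4)^4

Step 2 — compute geometric multiplicities via the rank-nullity identity g(λ) = n − rank(A − λI):
  rank(A − (-4)·I) = 2, so dim ker(A − (-4)·I) = n − 2 = 2

Summary:
  λ = -4: algebraic multiplicity = 4, geometric multiplicity = 2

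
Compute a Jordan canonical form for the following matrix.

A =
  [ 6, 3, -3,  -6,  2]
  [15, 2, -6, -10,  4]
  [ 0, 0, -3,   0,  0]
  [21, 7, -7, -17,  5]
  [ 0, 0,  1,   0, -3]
J_3(-3) ⊕ J_2(-3)

The characteristic polynomial is
  det(x·I − A) = x^5 + 15*x^4 + 90*x^3 + 270*x^2 + 405*x + 243 = (x + 3)^5

Eigenvalues and multiplicities (the geometric multiplicity of λ is n − rank(A − λI), which equals the number of Jordan blocks for λ):
  λ = -3: algebraic multiplicity = 5, geometric multiplicity = 2

Determining the block sizes for each eigenvalue:
  λ = -3: with am = 5 and gm = 2, the partition is not yet determined (e.g. several partitions of 5 into 2 parts exist). Let N = A − (-3)·I. Computing rank(N^1) = 3, rank(N^2) = 1, rank(N^3) = 0; the number of blocks of size ≥ j is rank(N^{j−1}) − rank(N^j), giving [2, 2, 1]. So we have 1 block(s) of size 3, 1 block(s) of size 2 → block sizes [3, 2]

Assembling the blocks gives a Jordan form
J =
  [-3,  1,  0,  0,  0]
  [ 0, -3,  1,  0,  0]
  [ 0,  0, -3,  0,  0]
  [ 0,  0,  0, -3,  1]
  [ 0,  0,  0,  0, -3]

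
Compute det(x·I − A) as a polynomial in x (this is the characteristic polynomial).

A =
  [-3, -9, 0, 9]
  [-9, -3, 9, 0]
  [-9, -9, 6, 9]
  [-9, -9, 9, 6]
x^4 - 6*x^3 - 27*x^2 + 108*x + 324

Expanding det(x·I − A) (e.g. by cofactor expansion or by noting that A is similar to its Jordan form J, which has the same characteristic polynomial as A) gives
  χ_A(x) = x^4 - 6*x^3 - 27*x^2 + 108*x + 324
which factors as (x - 6)^2*(x + 3)^2. The eigenvalues (with algebraic multiplicities) are λ = -3 with multiplicity 2, λ = 6 with multiplicity 2.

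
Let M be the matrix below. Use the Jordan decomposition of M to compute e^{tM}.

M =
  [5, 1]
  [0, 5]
e^{tM} =
  [exp(5*t), t*exp(5*t)]
  [0, exp(5*t)]

Strategy: write M = P · J · P⁻¹ where J is a Jordan canonical form, so e^{tM} = P · e^{tJ} · P⁻¹, and e^{tJ} can be computed block-by-block.

M has Jordan form
J =
  [5, 1]
  [0, 5]
(up to reordering of blocks).

Per-block formulas:
  For a 2×2 Jordan block J_2(5): exp(t · J_2(5)) = e^(5t)·(I + t·N), where N is the 2×2 nilpotent shift.

After assembling e^{tJ} and conjugating by P, we get:

e^{tM} =
  [exp(5*t), t*exp(5*t)]
  [0, exp(5*t)]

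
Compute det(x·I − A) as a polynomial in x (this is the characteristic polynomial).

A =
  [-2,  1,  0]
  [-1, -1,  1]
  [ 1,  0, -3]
x^3 + 6*x^2 + 12*x + 8

Expanding det(x·I − A) (e.g. by cofactor expansion or by noting that A is similar to its Jordan form J, which has the same characteristic polynomial as A) gives
  χ_A(x) = x^3 + 6*x^2 + 12*x + 8
which factors as (x + 2)^3. The eigenvalues (with algebraic multiplicities) are λ = -2 with multiplicity 3.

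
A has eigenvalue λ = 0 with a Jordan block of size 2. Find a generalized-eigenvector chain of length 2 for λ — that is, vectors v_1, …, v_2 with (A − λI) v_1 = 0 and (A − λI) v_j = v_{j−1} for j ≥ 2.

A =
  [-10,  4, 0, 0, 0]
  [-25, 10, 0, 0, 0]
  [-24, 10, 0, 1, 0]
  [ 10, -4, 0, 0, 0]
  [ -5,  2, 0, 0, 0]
A Jordan chain for λ = 0 of length 2:
v_1 = (-10, -25, -24, 10, -5)ᵀ
v_2 = (1, 0, 0, 0, 0)ᵀ

Let N = A − (0)·I. We want v_2 with N^2 v_2 = 0 but N^1 v_2 ≠ 0; then v_{j-1} := N · v_j for j = 2, …, 2.

Pick v_2 = (1, 0, 0, 0, 0)ᵀ.
Then v_1 = N · v_2 = (-10, -25, -24, 10, -5)ᵀ.

Sanity check: (A − (0)·I) v_1 = (0, 0, 0, 0, 0)ᵀ = 0. ✓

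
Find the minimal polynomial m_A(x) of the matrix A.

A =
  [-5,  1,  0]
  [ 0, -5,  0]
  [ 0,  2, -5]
x^2 + 10*x + 25

The characteristic polynomial is χ_A(x) = (x + 5)^3, so the eigenvalues are known. The minimal polynomial is
  m_A(x) = Π_λ (x − λ)^{k_λ}
where k_λ is the size of the *largest* Jordan block for λ (equivalently, the smallest k with (A − λI)^k v = 0 for every generalised eigenvector v of λ).

  λ = -5: largest Jordan block has size 2, contributing (x + 5)^2

So m_A(x) = (x + 5)^2 = x^2 + 10*x + 25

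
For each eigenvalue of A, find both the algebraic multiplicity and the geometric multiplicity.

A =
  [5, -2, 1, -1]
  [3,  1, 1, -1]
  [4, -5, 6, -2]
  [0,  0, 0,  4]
λ = 4: alg = 4, geom = 2

Step 1 — factor the characteristic polynomial to read off the algebraic multiplicities:
  χ_A(x) = (x - 4)^4

Step 2 — compute geometric multiplicities via the rank-nullity identity g(λ) = n − rank(A − λI):
  rank(A − (4)·I) = 2, so dim ker(A − (4)·I) = n − 2 = 2

Summary:
  λ = 4: algebraic multiplicity = 4, geometric multiplicity = 2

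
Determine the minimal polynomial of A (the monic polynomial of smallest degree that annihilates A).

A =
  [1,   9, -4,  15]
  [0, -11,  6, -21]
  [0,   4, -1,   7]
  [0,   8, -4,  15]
x^3 - 3*x^2 + 3*x - 1

The characteristic polynomial is χ_A(x) = (x - 1)^4, so the eigenvalues are known. The minimal polynomial is
  m_A(x) = Π_λ (x − λ)^{k_λ}
where k_λ is the size of the *largest* Jordan block for λ (equivalently, the smallest k with (A − λI)^k v = 0 for every generalised eigenvector v of λ).

  λ = 1: largest Jordan block has size 3, contributing (x − 1)^3

So m_A(x) = (x - 1)^3 = x^3 - 3*x^2 + 3*x - 1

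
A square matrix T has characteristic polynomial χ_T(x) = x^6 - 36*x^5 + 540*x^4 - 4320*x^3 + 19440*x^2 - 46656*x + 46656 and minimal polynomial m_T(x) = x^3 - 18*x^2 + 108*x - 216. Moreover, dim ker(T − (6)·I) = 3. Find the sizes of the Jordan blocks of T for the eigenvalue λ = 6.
Block sizes for λ = 6: [3, 2, 1]

Step 1 — from the characteristic polynomial, algebraic multiplicity of λ = 6 is 6. From dim ker(T − (6)·I) = 3, there are exactly 3 Jordan blocks for λ = 6.
Step 2 — from the minimal polynomial, the factor (x − 6)^3 tells us the largest block for λ = 6 has size 3.
Step 3 — with total size 6, 3 blocks, and largest block 3, the block sizes (in nonincreasing order) are [3, 2, 1].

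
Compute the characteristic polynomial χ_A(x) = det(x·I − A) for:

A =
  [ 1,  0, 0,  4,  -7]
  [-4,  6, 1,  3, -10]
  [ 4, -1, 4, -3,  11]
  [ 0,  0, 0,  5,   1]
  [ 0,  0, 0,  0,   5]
x^5 - 21*x^4 + 170*x^3 - 650*x^2 + 1125*x - 625

Expanding det(x·I − A) (e.g. by cofactor expansion or by noting that A is similar to its Jordan form J, which has the same characteristic polynomial as A) gives
  χ_A(x) = x^5 - 21*x^4 + 170*x^3 - 650*x^2 + 1125*x - 625
which factors as (x - 5)^4*(x - 1). The eigenvalues (with algebraic multiplicities) are λ = 1 with multiplicity 1, λ = 5 with multiplicity 4.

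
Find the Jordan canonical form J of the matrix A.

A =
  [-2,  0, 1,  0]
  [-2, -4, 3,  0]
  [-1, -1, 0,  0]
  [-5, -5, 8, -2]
J_3(-2) ⊕ J_1(-2)

The characteristic polynomial is
  det(x·I − A) = x^4 + 8*x^3 + 24*x^2 + 32*x + 16 = (x + 2)^4

Eigenvalues and multiplicities (the geometric multiplicity of λ is n − rank(A − λI), which equals the number of Jordan blocks for λ):
  λ = -2: algebraic multiplicity = 4, geometric multiplicity = 2

Determining the block sizes for each eigenvalue:
  λ = -2: with am = 4 and gm = 2, the partition is not yet determined (e.g. several partitions of 4 into 2 parts exist). Let N = A − (-2)·I. Computing rank(N^1) = 2, rank(N^2) = 1, rank(N^3) = 0; the number of blocks of size ≥ j is rank(N^{j−1}) − rank(N^j), giving [2, 1, 1]. So we have 1 block(s) of size 3, 1 block(s) of size 1 → block sizes [3, 1]

Assembling the blocks gives a Jordan form
J =
  [-2,  1,  0,  0]
  [ 0, -2,  1,  0]
  [ 0,  0, -2,  0]
  [ 0,  0,  0, -2]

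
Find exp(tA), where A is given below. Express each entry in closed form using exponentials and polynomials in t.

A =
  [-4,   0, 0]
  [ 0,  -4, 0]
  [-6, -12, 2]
e^{tA} =
  [exp(-4*t), 0, 0]
  [0, exp(-4*t), 0]
  [-exp(2*t) + exp(-4*t), -2*exp(2*t) + 2*exp(-4*t), exp(2*t)]

Strategy: write A = P · J · P⁻¹ where J is a Jordan canonical form, so e^{tA} = P · e^{tJ} · P⁻¹, and e^{tJ} can be computed block-by-block.

A has Jordan form
J =
  [-4,  0, 0]
  [ 0, -4, 0]
  [ 0,  0, 2]
(up to reordering of blocks).

Per-block formulas:
  For a 1×1 block at λ = -4: exp(t · [-4]) = [e^(-4t)].
  For a 1×1 block at λ = 2: exp(t · [2]) = [e^(2t)].

After assembling e^{tJ} and conjugating by P, we get:

e^{tA} =
  [exp(-4*t), 0, 0]
  [0, exp(-4*t), 0]
  [-exp(2*t) + exp(-4*t), -2*exp(2*t) + 2*exp(-4*t), exp(2*t)]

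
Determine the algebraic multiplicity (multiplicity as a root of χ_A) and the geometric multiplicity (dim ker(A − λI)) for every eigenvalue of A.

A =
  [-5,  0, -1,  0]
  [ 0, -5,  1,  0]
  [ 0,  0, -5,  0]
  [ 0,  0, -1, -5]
λ = -5: alg = 4, geom = 3

Step 1 — factor the characteristic polynomial to read off the algebraic multiplicities:
  χ_A(x) = (x + 5)^4

Step 2 — compute geometric multiplicities via the rank-nullity identity g(λ) = n − rank(A − λI):
  rank(A − (-5)·I) = 1, so dim ker(A − (-5)·I) = n − 1 = 3

Summary:
  λ = -5: algebraic multiplicity = 4, geometric multiplicity = 3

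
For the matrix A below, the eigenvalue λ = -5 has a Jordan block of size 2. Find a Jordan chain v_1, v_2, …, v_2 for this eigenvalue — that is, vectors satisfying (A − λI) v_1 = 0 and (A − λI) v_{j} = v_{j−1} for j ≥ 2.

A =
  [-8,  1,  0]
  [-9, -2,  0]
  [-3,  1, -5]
A Jordan chain for λ = -5 of length 2:
v_1 = (-3, -9, -3)ᵀ
v_2 = (1, 0, 0)ᵀ

Let N = A − (-5)·I. We want v_2 with N^2 v_2 = 0 but N^1 v_2 ≠ 0; then v_{j-1} := N · v_j for j = 2, …, 2.

Pick v_2 = (1, 0, 0)ᵀ.
Then v_1 = N · v_2 = (-3, -9, -3)ᵀ.

Sanity check: (A − (-5)·I) v_1 = (0, 0, 0)ᵀ = 0. ✓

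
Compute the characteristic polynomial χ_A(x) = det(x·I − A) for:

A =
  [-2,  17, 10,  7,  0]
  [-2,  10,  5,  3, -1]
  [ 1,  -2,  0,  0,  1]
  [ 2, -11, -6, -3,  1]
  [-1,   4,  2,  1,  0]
x^5 - 5*x^4 + 10*x^3 - 10*x^2 + 5*x - 1

Expanding det(x·I − A) (e.g. by cofactor expansion or by noting that A is similar to its Jordan form J, which has the same characteristic polynomial as A) gives
  χ_A(x) = x^5 - 5*x^4 + 10*x^3 - 10*x^2 + 5*x - 1
which factors as (x - 1)^5. The eigenvalues (with algebraic multiplicities) are λ = 1 with multiplicity 5.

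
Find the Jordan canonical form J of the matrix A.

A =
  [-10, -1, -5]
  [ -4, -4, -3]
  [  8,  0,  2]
J_3(-4)

The characteristic polynomial is
  det(x·I − A) = x^3 + 12*x^2 + 48*x + 64 = (x + 4)^3

Eigenvalues and multiplicities (the geometric multiplicity of λ is n − rank(A − λI), which equals the number of Jordan blocks for λ):
  λ = -4: algebraic multiplicity = 3, geometric multiplicity = 1

Determining the block sizes for each eigenvalue:
  λ = -4: one block (gm = 1), so the single block has size am = 3 → block sizes [3]

Assembling the blocks gives a Jordan form
J =
  [-4,  1,  0]
  [ 0, -4,  1]
  [ 0,  0, -4]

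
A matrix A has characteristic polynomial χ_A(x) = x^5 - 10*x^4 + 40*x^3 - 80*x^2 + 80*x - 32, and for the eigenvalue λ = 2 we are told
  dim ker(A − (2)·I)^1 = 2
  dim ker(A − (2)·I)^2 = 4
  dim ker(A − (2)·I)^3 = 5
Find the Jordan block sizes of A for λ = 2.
Block sizes for λ = 2: [3, 2]

From the dimensions of kernels of powers, the number of Jordan blocks of size at least j is d_j − d_{j−1} where d_j = dim ker(N^j) (with d_0 = 0). Computing the differences gives [2, 2, 1].
The number of blocks of size exactly k is (#blocks of size ≥ k) − (#blocks of size ≥ k + 1), so the partition is: 1 block(s) of size 2, 1 block(s) of size 3.
In nonincreasing order the block sizes are [3, 2].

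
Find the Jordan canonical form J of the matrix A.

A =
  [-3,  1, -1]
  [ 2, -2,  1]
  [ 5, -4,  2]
J_3(-1)

The characteristic polynomial is
  det(x·I − A) = x^3 + 3*x^2 + 3*x + 1 = (x + 1)^3

Eigenvalues and multiplicities (the geometric multiplicity of λ is n − rank(A − λI), which equals the number of Jordan blocks for λ):
  λ = -1: algebraic multiplicity = 3, geometric multiplicity = 1

Determining the block sizes for each eigenvalue:
  λ = -1: one block (gm = 1), so the single block has size am = 3 → block sizes [3]

Assembling the blocks gives a Jordan form
J =
  [-1,  1,  0]
  [ 0, -1,  1]
  [ 0,  0, -1]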